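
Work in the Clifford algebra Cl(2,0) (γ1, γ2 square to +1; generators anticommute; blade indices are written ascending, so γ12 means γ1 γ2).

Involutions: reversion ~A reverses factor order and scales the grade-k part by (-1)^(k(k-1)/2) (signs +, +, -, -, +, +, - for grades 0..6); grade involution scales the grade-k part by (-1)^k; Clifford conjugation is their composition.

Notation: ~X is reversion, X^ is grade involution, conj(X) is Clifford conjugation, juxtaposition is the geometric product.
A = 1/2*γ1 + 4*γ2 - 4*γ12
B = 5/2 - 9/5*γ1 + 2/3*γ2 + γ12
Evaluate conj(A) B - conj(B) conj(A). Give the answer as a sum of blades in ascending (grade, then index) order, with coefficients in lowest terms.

first term: -173/30 + 65/12*γ1 - 33/10*γ2 + 37/15*γ12
second term: 173/30 + 65/12*γ1 - 33/10*γ2 + 37/15*γ12
Answer: -173/15


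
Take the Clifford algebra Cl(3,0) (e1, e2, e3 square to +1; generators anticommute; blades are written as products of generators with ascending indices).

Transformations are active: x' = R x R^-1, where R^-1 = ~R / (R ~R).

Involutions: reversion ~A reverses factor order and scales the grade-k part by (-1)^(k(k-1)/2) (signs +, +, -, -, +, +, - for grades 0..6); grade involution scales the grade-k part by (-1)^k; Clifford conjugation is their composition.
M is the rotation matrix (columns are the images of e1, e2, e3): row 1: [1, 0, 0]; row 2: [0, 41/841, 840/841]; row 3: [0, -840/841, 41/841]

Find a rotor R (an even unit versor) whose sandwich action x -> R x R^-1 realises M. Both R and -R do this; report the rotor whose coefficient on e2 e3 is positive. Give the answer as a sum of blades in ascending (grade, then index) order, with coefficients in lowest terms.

Method: write R = a + b12*e1 e2 + b13*e1 e3 + b23*e2 e3 with a^2 + b12^2 + b13^2 + b23^2 = 1 (so R^-1 = ~R). Expanding the columns R e_j ~R gives tr M = 4a^2 - 1 and, from the antisymmetric part, M21 - M12 = -4a*b12, M13 - M31 = 4a*b13, M32 - M23 = -4a*b23.
Here tr M = 923/841, so a^2 = (1 + tr M)/4 = 441/841 and a = ±21/29. Taking a = 21/29: M21 - M12 = 0, M13 - M31 = 0, M32 - M23 = -1680/841, giving b12 = 0, b13 = 0, b23 = 20/29, i.e. R = 21/29 + 20/29*e2 e3.
Its e2 e3 coefficient is already positive.
Answer: 21/29 + 20/29*e2 e3. Why the constraint matters: R and -R act identically through the sandwich — M has trace 923/841 either way — so only the sign condition on e2 e3 picks one of the two preimages.


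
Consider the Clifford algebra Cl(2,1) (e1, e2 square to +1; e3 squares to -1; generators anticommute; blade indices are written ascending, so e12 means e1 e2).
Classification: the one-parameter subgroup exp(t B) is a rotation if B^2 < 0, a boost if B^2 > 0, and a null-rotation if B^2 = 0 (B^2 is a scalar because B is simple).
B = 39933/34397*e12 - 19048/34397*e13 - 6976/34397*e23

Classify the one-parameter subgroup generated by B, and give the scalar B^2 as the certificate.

B^2 term by term: the squares give (39933/34397)^2*(e12)^2 + (-19048/34397)^2*(e13)^2 + (-6976/34397)^2*(e23)^2 = 1594644489/1183153609*(-1) + 362826304/1183153609*(+1) + 48664576/1183153609*(+1) = -1 (each basis 2-blade squares to minus the product of its generators' squares); cross terms between blades sharing an index anticommute and cancel. So B^2 = -1.
Answer: rotation, certificate B^2 = -1. No conjugation can change B^2 = -1; the sign gives the class.


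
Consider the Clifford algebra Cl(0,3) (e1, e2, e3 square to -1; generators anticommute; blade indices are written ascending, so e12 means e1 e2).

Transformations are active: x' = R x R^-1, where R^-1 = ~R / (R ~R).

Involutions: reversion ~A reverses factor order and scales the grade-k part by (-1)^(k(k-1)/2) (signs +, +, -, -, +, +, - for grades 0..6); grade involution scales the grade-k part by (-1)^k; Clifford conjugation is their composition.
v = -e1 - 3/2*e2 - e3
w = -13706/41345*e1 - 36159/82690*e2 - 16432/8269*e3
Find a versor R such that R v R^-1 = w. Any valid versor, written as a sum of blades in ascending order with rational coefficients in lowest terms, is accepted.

Take R = v + w = -55051/41345*e1 - 80097/41345*e2 - 24701/8269*e3. Because q(v) = q(w) = -17/4, conjugation by R sends v exactly to w.
Answer: -55051/41345*e1 - 80097/41345*e2 - 24701/8269*e3


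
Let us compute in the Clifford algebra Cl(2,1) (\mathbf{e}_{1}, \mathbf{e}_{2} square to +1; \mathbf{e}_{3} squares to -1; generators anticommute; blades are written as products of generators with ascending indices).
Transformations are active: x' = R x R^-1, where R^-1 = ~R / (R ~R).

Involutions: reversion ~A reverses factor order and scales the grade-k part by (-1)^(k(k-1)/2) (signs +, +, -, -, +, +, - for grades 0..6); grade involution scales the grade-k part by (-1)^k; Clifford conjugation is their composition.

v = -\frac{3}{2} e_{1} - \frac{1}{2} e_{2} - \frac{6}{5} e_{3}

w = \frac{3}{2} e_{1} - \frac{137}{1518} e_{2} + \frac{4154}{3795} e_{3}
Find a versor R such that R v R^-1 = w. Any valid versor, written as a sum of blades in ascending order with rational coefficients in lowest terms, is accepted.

Take R = v + w = -\frac{448}{759} e_{2} - \frac{80}{759} e_{3}. Because q(v) = q(w) = \frac{53}{50}, conjugation by R sends v exactly to w.
Answer: -\frac{448}{759} e_{2} - \frac{80}{759} e_{3}


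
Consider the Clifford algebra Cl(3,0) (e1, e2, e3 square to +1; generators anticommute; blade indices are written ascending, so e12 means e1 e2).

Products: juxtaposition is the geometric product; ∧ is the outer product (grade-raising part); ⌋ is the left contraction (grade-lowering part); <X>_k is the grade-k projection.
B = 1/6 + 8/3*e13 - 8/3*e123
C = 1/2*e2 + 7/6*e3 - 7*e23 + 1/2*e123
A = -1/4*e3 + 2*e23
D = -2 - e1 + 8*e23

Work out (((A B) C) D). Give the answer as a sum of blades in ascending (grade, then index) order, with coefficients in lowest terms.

step 1: 6*e1 - 1/24*e3 + 6*e12 + 1/3*e23
step 2: 329/144 + 17/6*e1 + 7/72*e2 - 19/6*e3 + 143/48*e12 - 35*e13 + 145/48*e23 - 35*e123
step 3: -2273/72 + 39175/144*e1 + 4049/144*e2 - 251/9*e3 + 9869/36*e12 + 272/3*e13 + 3401/72*e23 + 4303/48*e123
Answer: -2273/72 + 39175/144*e1 + 4049/144*e2 - 251/9*e3 + 9869/36*e12 + 272/3*e13 + 3401/72*e23 + 4303/48*e123


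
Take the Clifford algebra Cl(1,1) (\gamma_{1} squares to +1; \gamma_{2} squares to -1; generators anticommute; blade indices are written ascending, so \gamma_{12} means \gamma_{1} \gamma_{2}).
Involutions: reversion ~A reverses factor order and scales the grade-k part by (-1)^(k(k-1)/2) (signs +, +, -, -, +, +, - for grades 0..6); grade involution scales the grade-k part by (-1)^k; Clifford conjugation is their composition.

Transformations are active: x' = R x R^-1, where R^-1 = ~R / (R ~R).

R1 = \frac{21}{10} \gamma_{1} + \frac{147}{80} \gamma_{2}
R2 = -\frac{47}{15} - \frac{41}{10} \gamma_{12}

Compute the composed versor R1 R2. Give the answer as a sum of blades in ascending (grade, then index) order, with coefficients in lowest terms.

Distribute over the terms of R1 (each basis-blade product reordered to ascending indices, repeated generators contracted through their squares):
(\frac{21}{10} \gamma_{1}) R2 = -\frac{329}{50} \gamma_{1} - \frac{861}{100} \gamma_{2}
(\frac{147}{80} \gamma_{2}) R2 = -\frac{6027}{800} \gamma_{1} - \frac{2303}{400} \gamma_{2}
Summing the partial products and collecting blades:
Answer: -\frac{11291}{800} \gamma_{1} - \frac{5747}{400} \gamma_{2}


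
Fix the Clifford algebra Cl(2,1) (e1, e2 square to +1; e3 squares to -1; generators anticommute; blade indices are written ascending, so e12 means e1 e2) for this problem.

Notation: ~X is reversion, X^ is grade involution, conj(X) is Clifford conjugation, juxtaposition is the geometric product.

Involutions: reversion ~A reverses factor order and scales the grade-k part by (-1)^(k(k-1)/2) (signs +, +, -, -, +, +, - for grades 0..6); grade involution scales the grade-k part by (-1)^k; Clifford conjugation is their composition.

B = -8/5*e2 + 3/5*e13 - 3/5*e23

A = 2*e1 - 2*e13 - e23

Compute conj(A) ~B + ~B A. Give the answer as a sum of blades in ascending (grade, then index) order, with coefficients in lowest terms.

first term: -3/5 + 14/5*e3 + 5*e12 + 2*e123
second term: 3/5 + 14/5*e3 + 5*e12 - 2*e123
Answer: 28/5*e3 + 10*e12


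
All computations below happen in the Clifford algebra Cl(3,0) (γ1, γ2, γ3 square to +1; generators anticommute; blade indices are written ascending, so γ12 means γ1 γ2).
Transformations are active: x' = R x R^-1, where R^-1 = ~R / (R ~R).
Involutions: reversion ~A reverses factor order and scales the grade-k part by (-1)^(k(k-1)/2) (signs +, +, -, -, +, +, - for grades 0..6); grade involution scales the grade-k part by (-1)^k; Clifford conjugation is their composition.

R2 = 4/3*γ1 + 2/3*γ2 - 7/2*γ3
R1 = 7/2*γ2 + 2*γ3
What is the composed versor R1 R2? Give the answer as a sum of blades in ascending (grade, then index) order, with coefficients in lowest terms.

Distribute over the terms of R1 (each basis-blade product reordered to ascending indices, repeated generators contracted through their squares):
(7/2*γ2) R2 = 7/3 - 14/3*γ12 - 49/4*γ23
(2*γ3) R2 = -7 - 8/3*γ13 - 4/3*γ23
Summing the partial products and collecting blades:
Answer: -14/3 - 14/3*γ12 - 8/3*γ13 - 163/12*γ23


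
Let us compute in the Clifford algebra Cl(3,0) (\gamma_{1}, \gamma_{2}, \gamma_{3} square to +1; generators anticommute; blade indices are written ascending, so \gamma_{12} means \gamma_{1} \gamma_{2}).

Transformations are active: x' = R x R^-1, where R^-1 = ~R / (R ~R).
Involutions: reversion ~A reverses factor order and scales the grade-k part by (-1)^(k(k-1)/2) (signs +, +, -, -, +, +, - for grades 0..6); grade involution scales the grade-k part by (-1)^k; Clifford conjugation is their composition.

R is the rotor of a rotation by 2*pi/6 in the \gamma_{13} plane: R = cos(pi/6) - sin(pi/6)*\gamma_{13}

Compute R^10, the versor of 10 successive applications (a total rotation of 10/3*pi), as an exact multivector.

Rotor phase runs at HALF the rotation angle; powers of one rotor simply add phase, so after 10 steps in \gamma_{13} the phase is 10*pi/6 = \frac{5 \pi}{3} and R^10 = cos(\frac{5 \pi}{3}) - sin(\frac{5 \pi}{3})*\gamma_{13}.
cos(\frac{5 \pi}{3}) = \frac{1}{2} and sin(\frac{5 \pi}{3}) = - \frac{\sqrt{3}}{2}, so R^10 = \frac{1}{2} + \frac{\sqrt{3}}{2} \gamma_{13}. The net rotation is 4/3*pi (after discarding 1 full turn, each of which contributes a factor -1 to the rotor); the rotor keeps the half-angle phase exactly.
Answer: \frac{1}{2} + \frac{\sqrt{3}}{2} \gamma_{13}


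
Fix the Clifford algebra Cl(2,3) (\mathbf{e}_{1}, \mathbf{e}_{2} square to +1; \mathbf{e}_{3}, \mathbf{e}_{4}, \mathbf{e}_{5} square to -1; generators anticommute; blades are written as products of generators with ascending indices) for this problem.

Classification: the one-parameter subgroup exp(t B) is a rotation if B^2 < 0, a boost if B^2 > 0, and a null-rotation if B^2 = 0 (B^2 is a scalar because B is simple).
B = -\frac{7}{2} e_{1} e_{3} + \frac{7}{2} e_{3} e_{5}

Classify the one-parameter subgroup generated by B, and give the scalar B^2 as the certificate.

B^2 term by term: the squares give (-\frac{7}{2})^2*(e_{1} e_{3})^2 + (\frac{7}{2})^2*(e_{3} e_{5})^2 = \frac{49}{4}*(+1) + \frac{49}{4}*(-1) = 0 (each basis 2-blade squares to minus the product of its generators' squares); cross terms between blades sharing an index anticommute and cancel. So B^2 = 0.
Answer: null-rotation, certificate B^2 = 0. Note: conjugating B changes its blade decomposition but never the scalar B^2 = 0, whose sign settles the classification.


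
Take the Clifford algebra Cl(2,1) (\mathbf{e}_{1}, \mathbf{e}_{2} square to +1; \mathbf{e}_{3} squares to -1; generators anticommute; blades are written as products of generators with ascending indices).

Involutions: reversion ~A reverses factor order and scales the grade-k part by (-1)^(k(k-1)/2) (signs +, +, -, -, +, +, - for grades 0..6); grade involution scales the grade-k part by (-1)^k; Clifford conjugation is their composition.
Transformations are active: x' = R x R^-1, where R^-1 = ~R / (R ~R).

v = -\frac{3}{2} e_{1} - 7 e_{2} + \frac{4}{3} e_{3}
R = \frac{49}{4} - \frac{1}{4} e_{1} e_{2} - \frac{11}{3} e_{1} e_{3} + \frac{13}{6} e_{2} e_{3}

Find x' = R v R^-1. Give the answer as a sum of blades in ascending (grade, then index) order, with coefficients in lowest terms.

~R = \frac{49}{4} + \frac{1}{4} e_{1} e_{2} + \frac{11}{3} e_{1} e_{3} - \frac{13}{6} e_{2} e_{3}, and R ~R = \frac{9503}{72}, so R^-1 = ~R / (\frac{9503}{72}).
R v = -\frac{845}{72} e_{1} - \frac{6409}{72} e_{2} + 26 e_{3} - \frac{117}{4} e_{1} e_{2} e_{3}
Answer: \frac{206}{731} e_{1} - \frac{11547}{1462} e_{2} + \frac{7903}{2193} e_{3}


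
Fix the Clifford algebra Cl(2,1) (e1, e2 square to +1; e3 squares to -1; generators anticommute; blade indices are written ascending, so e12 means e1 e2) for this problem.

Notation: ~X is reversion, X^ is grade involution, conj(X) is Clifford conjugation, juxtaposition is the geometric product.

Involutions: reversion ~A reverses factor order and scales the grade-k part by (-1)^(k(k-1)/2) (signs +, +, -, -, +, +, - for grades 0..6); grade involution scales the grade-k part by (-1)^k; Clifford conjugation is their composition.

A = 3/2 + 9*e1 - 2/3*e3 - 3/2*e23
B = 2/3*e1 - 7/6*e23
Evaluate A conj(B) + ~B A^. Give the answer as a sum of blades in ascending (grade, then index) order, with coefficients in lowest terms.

first term: -31/4 - e1 - 7/9*e2 - 4/9*e13 + 7/4*e23 + 23/2*e123
second term: -31/4 + e1 - 7/9*e2 + 4/9*e13 + 7/4*e23 - 23/2*e123
Answer: -31/2 - 14/9*e2 + 7/2*e23


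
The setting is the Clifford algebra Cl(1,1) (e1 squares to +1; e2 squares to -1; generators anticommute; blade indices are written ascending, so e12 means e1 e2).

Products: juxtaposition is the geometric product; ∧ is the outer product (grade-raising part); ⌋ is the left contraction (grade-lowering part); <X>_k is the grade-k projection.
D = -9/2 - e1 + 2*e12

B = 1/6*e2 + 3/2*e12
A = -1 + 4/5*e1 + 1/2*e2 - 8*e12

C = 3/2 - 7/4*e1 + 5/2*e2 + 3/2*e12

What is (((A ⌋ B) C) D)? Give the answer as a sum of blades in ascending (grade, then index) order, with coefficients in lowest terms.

step 1: -145/12 + 3/4*e1 + 31/30*e2 - 3/2*e12
step 2: -1165/48 + 6617/240*e1 - 3619/120*e2 - 2003/120*e12
step 3: 23167/480 - 15371/96*e1 + 13933/80*e2 - 287/80*e12
Answer: 23167/480 - 15371/96*e1 + 13933/80*e2 - 287/80*e12


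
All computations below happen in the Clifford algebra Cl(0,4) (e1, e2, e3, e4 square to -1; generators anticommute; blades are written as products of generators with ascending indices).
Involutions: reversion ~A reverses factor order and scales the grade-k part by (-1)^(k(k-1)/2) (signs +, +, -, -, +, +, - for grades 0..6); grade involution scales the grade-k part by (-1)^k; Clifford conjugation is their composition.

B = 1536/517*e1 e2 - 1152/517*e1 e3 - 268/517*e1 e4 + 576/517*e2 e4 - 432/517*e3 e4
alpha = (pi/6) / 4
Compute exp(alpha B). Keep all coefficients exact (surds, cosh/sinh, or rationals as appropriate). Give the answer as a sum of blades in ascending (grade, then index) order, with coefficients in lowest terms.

B^2 term by term: the squares give (1536/517)^2*(e1 e2)^2 + (-1152/517)^2*(e1 e3)^2 + (-268/517)^2*(e1 e4)^2 + (576/517)^2*(e2 e4)^2 + (-432/517)^2*(e3 e4)^2 = 2359296/267289*(-1) + 1327104/267289*(-1) + 71824/267289*(-1) + 331776/267289*(-1) + 186624/267289*(-1) = -16 (each basis 2-blade squares to minus the product of its generators' squares); cross terms between blades sharing an index anticommute and cancel; the commuting (index-disjoint) pairs give grade-4 terms 2*c*c'*(blade product), which cancel blade by blade — e1 e2 e3 e4: -1327104/267289 + 1327104/267289 = 0 — confirming B is simple. So B^2 = -16.
B^2 = -16 — since the square is negative, the closed form is circular: l = 4, alpha*l = pi/6, so exp(alpha B) = cos(pi/6) + (sin(pi/6)/4)*B = sqrt(3)/2 + (1/8)*B.
Answer: sqrt(3)/2 + 192/517*e1 e2 - 144/517*e1 e3 - 67/1034*e1 e4 + 72/517*e2 e4 - 54/517*e3 e4


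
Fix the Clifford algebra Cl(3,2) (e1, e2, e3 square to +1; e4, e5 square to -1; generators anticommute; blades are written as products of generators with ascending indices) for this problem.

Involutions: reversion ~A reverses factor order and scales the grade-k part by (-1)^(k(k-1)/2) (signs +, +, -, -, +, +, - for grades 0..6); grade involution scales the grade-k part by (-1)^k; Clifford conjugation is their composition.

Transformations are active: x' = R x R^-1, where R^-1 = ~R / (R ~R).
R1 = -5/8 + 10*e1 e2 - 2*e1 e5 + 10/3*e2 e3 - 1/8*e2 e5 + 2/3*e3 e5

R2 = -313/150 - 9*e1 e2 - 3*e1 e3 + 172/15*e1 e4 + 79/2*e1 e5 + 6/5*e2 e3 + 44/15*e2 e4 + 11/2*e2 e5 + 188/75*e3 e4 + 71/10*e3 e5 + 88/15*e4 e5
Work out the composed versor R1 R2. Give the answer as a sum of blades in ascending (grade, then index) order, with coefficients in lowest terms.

Distribute over the terms of R1 (each basis-blade product reordered to ascending indices, repeated generators contracted through their squares):
(-5/8) R2 = 313/240 + 45/8*e1 e2 + 15/8*e1 e3 - 43/6*e1 e4 - 395/16*e1 e5 - 3/4*e2 e3 - 11/6*e2 e4 - 55/16*e2 e5 - 47/30*e3 e4 - 71/16*e3 e5 - 11/3*e4 e5
(10*e1 e2) R2 = 90 - 313/15*e1 e2 + 12*e1 e3 + 88/3*e1 e4 + 55*e1 e5 + 30*e2 e3 - 344/3*e2 e4 - 395*e2 e5 + 376/15*e1 e2 e3 e4 + 71*e1 e2 e3 e5 + 176/3*e1 e2 e4 e5
(-2*e1 e5) R2 = -79 - 11*e1 e2 - 71/5*e1 e3 - 176/15*e1 e4 + 313/75*e1 e5 + 18*e2 e5 + 6*e3 e5 - 344/15*e4 e5 - 12/5*e1 e2 e3 e5 - 88/15*e1 e2 e4 e5 - 376/75*e1 e3 e4 e5
(10/3*e2 e3) R2 = -4 - 10*e1 e2 + 30*e1 e3 - 313/45*e2 e3 + 376/45*e2 e4 + 71/3*e2 e5 - 88/9*e3 e4 - 55/3*e3 e5 + 344/9*e1 e2 e3 e4 + 395/3*e1 e2 e3 e5 + 176/9*e2 e3 e4 e5
(-1/8*e2 e5) R2 = -11/16 + 79/16*e1 e2 - 9/8*e1 e5 - 71/80*e2 e3 - 11/15*e2 e4 + 313/1200*e2 e5 - 3/20*e3 e5 - 11/30*e4 e5 - 3/8*e1 e2 e3 e5 + 43/30*e1 e2 e4 e5 - 47/150*e2 e3 e4 e5
(2/3*e3 e5) R2 = 71/15 - 79/3*e1 e3 + 2*e1 e5 - 11/3*e2 e3 - 4/5*e2 e5 + 176/45*e3 e4 - 313/225*e3 e5 + 376/225*e4 e5 - 6*e1 e2 e3 e5 - 344/45*e1 e3 e4 e5 - 88/45*e2 e3 e4 e5
Summing the partial products and collecting blades:
Answer: 247/20 - 7513/240*e1 e2 + 401/120*e1 e3 + 313/30*e1 e4 + 42433/1200*e1 e5 + 12773/720*e2 e3 - 9799/90*e2 e4 - 35731/100*e2 e5 - 223/30*e3 e4 - 65923/3600*e3 e5 - 11383/450*e4 e5 + 2848/45*e1 e2 e3 e4 + 23267/120*e1 e2 e3 e5 + 1627/30*e1 e2 e4 e5 - 2848/225*e1 e3 e4 e5 + 2593/150*e2 e3 e4 e5


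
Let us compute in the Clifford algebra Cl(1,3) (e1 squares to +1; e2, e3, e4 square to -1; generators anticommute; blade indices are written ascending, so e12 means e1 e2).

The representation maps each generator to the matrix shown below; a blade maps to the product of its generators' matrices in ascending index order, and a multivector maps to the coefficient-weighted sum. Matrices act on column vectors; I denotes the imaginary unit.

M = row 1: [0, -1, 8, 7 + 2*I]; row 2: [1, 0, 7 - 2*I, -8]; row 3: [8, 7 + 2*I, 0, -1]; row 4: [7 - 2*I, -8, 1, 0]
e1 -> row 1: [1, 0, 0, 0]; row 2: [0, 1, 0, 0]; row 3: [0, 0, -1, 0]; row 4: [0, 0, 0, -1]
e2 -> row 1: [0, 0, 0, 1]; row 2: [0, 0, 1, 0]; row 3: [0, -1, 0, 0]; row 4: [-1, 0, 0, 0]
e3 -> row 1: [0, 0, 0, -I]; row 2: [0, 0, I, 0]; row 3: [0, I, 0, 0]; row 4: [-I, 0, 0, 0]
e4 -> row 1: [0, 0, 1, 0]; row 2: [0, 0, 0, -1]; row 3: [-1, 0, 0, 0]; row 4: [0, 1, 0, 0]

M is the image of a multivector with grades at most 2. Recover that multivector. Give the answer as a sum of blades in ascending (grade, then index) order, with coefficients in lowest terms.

Method: the blade images are trace-orthogonal — tr(rho(e_A) rho(e_B)^-1) = 4 if A = B and 0 otherwise — and rho(e_A)^-1 = (e_A)^2 * rho(e_A) with (e_A)^2 = +1 or -1, so the coefficient of e_A in the preimage is (e_A)^2 * tr(M rho(e_A))/4.
Nonzero projections over blades of grade <= 2: e12: (e12)^2 = +1, tr(M rho(e12)) = 28, coefficient 7; e13: (e13)^2 = +1, tr(M rho(e13)) = -8, coefficient -2; e14: (e14)^2 = +1, tr(M rho(e14)) = 32, coefficient 8; e24: (e24)^2 = -1, tr(M rho(e24)) = 4, coefficient -1. Every other blade of grade <= 2 projects to 0.
Answer: 7*e12 - 2*e13 + 8*e14 - e24


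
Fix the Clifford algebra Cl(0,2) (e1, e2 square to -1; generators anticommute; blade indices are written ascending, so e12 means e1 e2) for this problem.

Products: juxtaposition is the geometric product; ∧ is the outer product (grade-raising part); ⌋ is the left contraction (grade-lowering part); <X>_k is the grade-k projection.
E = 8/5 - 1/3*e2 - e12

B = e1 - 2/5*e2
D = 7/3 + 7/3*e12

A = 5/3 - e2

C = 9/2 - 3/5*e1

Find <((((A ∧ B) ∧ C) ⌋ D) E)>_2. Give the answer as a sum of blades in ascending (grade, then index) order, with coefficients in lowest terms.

step 1: 5/3*e1 - 2/3*e2 + e12
step 2: 15/2*e1 - 3*e2 + 41/10*e12
step 3: -287/30 - 7*e1 - 35/2*e2
step 4: -1057/50 + 63/10*e1 - 2863/90*e2 + 119/10*e12
step 5: 119/10*e12
Answer: 119/10*e12


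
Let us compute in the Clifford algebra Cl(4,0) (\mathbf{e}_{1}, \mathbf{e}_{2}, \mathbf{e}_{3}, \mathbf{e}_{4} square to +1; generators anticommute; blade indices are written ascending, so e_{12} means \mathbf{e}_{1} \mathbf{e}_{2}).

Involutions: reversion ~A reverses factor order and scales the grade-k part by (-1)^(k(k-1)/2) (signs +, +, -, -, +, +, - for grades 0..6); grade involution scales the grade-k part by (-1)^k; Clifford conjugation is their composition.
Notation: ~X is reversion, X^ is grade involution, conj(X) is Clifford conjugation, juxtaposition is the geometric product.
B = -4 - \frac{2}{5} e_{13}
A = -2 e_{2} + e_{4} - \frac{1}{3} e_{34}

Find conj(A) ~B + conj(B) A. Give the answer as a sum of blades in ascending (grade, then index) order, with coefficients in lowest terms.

first term: -8 e_{2} + 4 e_{4} - \frac{2}{15} e_{14} - \frac{4}{3} e_{34} - \frac{4}{5} e_{123} - \frac{2}{5} e_{134}
second term: 8 e_{2} - 4 e_{4} - \frac{2}{15} e_{14} + \frac{4}{3} e_{34} + \frac{4}{5} e_{123} + \frac{2}{5} e_{134}
Answer: -\frac{4}{15} e_{14}


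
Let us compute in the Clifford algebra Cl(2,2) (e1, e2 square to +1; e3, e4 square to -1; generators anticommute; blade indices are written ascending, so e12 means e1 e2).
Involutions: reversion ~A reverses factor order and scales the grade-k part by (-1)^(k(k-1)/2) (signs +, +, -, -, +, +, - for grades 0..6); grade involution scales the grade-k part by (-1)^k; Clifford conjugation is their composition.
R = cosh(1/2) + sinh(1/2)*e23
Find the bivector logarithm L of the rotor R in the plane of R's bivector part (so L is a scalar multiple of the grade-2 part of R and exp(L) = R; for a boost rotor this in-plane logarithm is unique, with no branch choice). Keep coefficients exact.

The scalar part of R is cosh(1/2), which determines |rapidity| via cosh; the sign lives in the bivector part, and pairing them (bivector part over sinh of the rapidity = the plane) gives the unique in-plane L = rapidity * plane.
Concretely: cosh(rapidity) = cosh(1/2) gives rapidity = ±1/2, and since rapidity/sinh(rapidity) is even the sign is immaterial: L = (rapidity/sinh(rapidity)) * <R>_2 = (1/(2*sinh(1/2))) * <R>_2.
Answer: 1/2*e23


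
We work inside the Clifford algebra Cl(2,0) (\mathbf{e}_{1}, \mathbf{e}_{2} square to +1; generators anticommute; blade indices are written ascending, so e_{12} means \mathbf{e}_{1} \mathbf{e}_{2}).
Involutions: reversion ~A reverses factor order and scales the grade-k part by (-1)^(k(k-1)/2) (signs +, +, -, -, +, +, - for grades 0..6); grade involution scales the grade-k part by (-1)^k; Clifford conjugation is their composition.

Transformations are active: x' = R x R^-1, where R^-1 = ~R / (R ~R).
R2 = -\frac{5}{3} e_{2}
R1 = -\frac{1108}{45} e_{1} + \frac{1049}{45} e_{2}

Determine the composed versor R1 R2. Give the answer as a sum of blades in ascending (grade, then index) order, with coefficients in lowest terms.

Distribute over the terms of R2 (each basis-blade product reordered to ascending indices, repeated generators contracted through their squares):
R1 (-\frac{5}{3} e_{2}) = -\frac{1049}{27} + \frac{1108}{27} e_{12}
Answer: -\frac{1049}{27} + \frac{1108}{27} e_{12}


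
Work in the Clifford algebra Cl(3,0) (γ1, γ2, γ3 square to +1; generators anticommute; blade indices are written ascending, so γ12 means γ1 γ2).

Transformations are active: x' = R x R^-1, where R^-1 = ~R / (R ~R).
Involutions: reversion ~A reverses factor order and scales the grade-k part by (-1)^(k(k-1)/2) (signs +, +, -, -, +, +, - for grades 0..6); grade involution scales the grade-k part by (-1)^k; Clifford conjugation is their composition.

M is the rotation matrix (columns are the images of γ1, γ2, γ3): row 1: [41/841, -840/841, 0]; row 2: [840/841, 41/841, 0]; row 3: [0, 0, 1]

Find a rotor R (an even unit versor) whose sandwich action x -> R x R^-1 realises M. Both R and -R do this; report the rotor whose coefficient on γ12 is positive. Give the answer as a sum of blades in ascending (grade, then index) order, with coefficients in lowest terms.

Method: write R = a + b12*γ12 + b13*γ13 + b23*γ23 with a^2 + b12^2 + b13^2 + b23^2 = 1 (so R^-1 = ~R). Expanding the columns R e_j ~R gives tr M = 4a^2 - 1 and, from the antisymmetric part, M21 - M12 = -4a*b12, M13 - M31 = 4a*b13, M32 - M23 = -4a*b23.
Here tr M = 923/841, so a^2 = (1 + tr M)/4 = 441/841 and a = ±21/29. Taking a = 21/29: M21 - M12 = 1680/841, M13 - M31 = 0, M32 - M23 = 0, giving b12 = -20/29, b13 = 0, b23 = 0, i.e. R = 21/29 - 20/29*γ12.
Its γ12 coefficient is negative, so report the other preimage -R.
Answer: -21/29 + 20/29*γ12. Why the constraint matters: R and -R act identically through the sandwich — M has trace 923/841 either way — so only the sign condition on γ12 picks one of the two preimages.


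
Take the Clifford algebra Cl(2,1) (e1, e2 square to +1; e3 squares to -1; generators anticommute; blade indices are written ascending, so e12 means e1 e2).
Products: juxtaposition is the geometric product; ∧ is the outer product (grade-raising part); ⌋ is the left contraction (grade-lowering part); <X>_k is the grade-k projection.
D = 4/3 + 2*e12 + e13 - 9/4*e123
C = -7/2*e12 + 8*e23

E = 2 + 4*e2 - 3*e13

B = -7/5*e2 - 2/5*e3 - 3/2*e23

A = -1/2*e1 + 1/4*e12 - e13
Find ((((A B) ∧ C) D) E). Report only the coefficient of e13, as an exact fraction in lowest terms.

step 1: -3/4*e1 + 11/5*e12 - 7/40*e13 - 3/4*e123
step 2: -6*e123
step 3: 27/2 + 6*e2 + 12*e3 - 8*e123
step 4: 51 - 36*e1 + 42*e2 + 24*e3 - 17/2*e13 - 48*e23 + 2*e123
Answer: -17/2


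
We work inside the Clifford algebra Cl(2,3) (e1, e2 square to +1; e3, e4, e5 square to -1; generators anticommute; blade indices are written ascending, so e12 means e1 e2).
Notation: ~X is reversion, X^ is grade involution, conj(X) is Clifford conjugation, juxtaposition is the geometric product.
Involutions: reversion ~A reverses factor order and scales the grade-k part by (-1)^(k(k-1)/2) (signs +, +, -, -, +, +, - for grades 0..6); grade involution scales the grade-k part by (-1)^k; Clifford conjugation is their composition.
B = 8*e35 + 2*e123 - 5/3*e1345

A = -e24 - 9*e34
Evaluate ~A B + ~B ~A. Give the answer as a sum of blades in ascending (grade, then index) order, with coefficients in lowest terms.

first term: 15*e15 + 72*e45 + 18*e124 + 2*e134 - 5/3*e1235 - 8*e2345
second term: 15*e15 + 72*e45 + 18*e124 + 2*e134 + 5/3*e1235 + 8*e2345
Answer: 30*e15 + 144*e45 + 36*e124 + 4*e134


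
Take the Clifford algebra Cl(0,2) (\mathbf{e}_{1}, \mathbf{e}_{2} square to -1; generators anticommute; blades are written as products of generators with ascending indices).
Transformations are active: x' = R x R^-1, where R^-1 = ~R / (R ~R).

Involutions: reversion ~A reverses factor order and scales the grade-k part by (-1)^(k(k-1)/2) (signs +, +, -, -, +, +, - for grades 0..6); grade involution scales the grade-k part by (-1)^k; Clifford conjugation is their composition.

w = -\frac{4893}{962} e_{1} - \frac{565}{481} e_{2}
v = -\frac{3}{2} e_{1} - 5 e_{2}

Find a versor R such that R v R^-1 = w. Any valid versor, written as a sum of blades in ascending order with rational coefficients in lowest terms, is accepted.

Take R = v + w = -\frac{3168}{481} e_{1} - \frac{2970}{481} e_{2}. Because q(v) = q(w) = -\frac{109}{4}, conjugation by R sends v exactly to w.
Answer: -\frac{3168}{481} e_{1} - \frac{2970}{481} e_{2}


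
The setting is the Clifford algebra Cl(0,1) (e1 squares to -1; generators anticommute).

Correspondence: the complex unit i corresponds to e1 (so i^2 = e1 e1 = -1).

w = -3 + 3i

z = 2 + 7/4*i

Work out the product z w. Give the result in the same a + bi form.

In blades: z = 2 + 7/4*e1, w = -3 + 3*e1.
Distribute z over w term by term (generator squares from the signature, products reordered to ascending indices): (2)*w = -6 + 6*e1; (7/4*e1)*w = -21/4 - 21/4*e1.
Sum: -45/4 + 3/4*e1; translating back through the correspondence:
Answer: -45/4 + 3/4*i


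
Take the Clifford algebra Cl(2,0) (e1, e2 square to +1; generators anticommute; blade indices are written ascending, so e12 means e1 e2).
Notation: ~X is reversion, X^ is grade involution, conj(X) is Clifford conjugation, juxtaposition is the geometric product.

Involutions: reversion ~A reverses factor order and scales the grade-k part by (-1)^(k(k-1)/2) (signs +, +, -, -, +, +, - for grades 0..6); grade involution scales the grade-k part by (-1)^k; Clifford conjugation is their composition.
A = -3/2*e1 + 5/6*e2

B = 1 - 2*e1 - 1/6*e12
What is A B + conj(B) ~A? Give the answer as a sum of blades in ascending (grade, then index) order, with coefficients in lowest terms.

first term: 3 - 49/36*e1 + 13/12*e2 + 5/3*e12
second term: -3 - 49/36*e1 + 13/12*e2 + 5/3*e12
Answer: -49/18*e1 + 13/6*e2 + 10/3*e12


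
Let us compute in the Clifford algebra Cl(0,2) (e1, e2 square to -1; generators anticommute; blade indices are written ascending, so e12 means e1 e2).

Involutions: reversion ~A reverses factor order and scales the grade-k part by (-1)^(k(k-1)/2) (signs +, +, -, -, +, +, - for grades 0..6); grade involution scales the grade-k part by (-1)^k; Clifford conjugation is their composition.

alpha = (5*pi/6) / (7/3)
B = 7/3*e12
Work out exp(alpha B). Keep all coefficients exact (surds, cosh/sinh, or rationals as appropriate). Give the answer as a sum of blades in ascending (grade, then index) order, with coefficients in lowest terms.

B^2 = (7/3)^2*(e12)^2 = 49/9*(-1) = -49/9 (a basis 2-blade squares to minus the product of its generators' squares).
B^2 = -49/9 — the negative square puts this in the circular regime; l = 7/3, alpha*l = 5*pi/6, so exp(alpha B) = cos(5*pi/6) + (sin(5*pi/6)/(7/3))*B = -sqrt(3)/2 + (3/14)*B.
Answer: -sqrt(3)/2 + 1/2*e12


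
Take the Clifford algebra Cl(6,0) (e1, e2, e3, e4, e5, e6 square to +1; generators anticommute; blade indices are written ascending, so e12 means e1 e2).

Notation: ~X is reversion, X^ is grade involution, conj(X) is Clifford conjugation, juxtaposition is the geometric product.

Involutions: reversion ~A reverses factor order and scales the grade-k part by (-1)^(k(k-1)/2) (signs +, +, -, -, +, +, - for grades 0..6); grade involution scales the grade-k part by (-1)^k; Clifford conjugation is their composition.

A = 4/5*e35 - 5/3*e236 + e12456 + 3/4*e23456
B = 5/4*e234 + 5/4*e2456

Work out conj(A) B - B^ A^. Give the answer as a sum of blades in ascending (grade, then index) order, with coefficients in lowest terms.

first term: -5/4*e1 + 15/16*e3 - 25/12*e46 + 15/16*e56 - e245 - 25/12*e345 - 5/4*e1356 + e2346
second term: -5/4*e1 + 15/16*e3 + 25/12*e46 - 15/16*e56 + e245 + 25/12*e345 - 5/4*e1356 + e2346
Answer: -25/6*e46 + 15/8*e56 - 2*e245 - 25/6*e345


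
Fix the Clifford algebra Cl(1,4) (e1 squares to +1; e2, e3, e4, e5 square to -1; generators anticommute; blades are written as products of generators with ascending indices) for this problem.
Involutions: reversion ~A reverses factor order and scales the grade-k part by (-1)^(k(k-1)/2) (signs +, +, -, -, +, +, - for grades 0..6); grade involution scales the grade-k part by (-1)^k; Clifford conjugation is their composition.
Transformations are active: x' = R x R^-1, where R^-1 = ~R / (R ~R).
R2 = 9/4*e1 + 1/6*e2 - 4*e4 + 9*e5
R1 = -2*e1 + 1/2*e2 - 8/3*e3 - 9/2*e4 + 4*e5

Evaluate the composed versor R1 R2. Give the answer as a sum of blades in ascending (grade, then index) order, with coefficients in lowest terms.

Distribute over the terms of R2 (each basis-blade product reordered to ascending indices, repeated generators contracted through their squares):
R1 (9/4*e1) = -9/2 - 9/8*e1 e2 + 6*e1 e3 + 81/8*e1 e4 - 9*e1 e5
R1 (1/6*e2) = -1/12 - 1/3*e1 e2 + 4/9*e2 e3 + 3/4*e2 e4 - 2/3*e2 e5
R1 (-4*e4) = -18 + 8*e1 e4 - 2*e2 e4 + 32/3*e3 e4 + 16*e4 e5
R1 (9*e5) = -36 - 18*e1 e5 + 9/2*e2 e5 - 24*e3 e5 - 81/2*e4 e5
Summing the partial products and collecting blades:
Answer: -703/12 - 35/24*e1 e2 + 6*e1 e3 + 145/8*e1 e4 - 27*e1 e5 + 4/9*e2 e3 - 5/4*e2 e4 + 23/6*e2 e5 + 32/3*e3 e4 - 24*e3 e5 - 49/2*e4 e5


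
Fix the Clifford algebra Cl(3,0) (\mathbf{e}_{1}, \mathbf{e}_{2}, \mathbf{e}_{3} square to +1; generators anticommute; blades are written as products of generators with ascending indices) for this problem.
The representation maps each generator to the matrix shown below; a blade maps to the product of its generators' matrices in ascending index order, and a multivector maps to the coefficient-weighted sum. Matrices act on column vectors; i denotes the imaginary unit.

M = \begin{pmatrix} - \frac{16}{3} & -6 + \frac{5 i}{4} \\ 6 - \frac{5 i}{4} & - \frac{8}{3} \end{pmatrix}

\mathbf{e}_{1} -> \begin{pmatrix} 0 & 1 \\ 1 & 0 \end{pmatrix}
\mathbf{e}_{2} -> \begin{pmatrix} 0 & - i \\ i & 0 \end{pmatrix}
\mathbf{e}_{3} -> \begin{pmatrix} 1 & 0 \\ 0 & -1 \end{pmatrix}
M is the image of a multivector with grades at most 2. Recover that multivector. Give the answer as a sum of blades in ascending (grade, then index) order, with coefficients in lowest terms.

Method: 1, rho(e_{1}), rho(e_{2}), rho(e_{3}) form a trace-orthogonal basis of the 2x2 complex matrices (tr(X Y) = 2 if X = Y, else 0), so M = m0*1 + m1*rho(e_{1}) + m2*rho(e_{2}) + m3*rho(e_{3}) with m0 = tr(M)/2 = -4, m1 = tr(M rho(e_{1}))/2 = 0, m2 = tr(M rho(e_{2}))/2 = - \frac{5}{4} - 6 i, m3 = tr(M rho(e_{3}))/2 = - \frac{4}{3}.
Multiplying table entries, the bivector images are rho(e_{1} e_{2}) = i*rho(e_{3}), rho(e_{1} e_{3}) = -i*rho(e_{2}), rho(e_{2} e_{3}) = i*rho(e_{1}); with real blade coefficients the real parts of m0..m3 are the coefficients of 1, e_{1}, e_{2}, e_{3} and the imaginary parts give the bivectors (e_{2} e_{3}: Im m1, e_{1} e_{3}: -Im m2, e_{1} e_{2}: Im m3).
Answer: -4 - \frac{5}{4} e_{2} - \frac{4}{3} e_{3} + 6 e_{1} e_{3}


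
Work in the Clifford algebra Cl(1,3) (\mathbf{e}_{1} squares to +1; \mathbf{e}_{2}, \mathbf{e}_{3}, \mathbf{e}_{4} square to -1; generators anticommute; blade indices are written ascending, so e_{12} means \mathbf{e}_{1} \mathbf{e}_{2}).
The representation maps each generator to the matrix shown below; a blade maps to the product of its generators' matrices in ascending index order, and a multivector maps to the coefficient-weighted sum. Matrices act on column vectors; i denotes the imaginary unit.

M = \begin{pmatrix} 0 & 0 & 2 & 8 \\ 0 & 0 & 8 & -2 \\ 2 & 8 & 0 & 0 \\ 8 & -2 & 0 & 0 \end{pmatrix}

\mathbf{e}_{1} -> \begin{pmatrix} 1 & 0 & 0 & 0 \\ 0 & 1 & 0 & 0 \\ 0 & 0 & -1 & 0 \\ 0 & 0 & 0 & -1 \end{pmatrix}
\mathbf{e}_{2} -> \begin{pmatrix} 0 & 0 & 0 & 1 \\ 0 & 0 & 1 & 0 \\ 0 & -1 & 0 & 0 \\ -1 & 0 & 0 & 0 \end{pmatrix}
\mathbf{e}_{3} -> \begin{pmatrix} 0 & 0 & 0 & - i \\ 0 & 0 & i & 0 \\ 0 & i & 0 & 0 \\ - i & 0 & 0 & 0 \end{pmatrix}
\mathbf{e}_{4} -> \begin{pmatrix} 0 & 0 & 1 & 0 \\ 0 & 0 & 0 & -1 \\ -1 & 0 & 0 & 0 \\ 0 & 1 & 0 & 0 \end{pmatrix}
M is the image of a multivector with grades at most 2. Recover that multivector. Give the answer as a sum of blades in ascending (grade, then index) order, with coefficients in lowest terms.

Method: the blade images are trace-orthogonal — tr(rho(e_A) rho(e_B)^-1) = 4 if A = B and 0 otherwise — and rho(e_A)^-1 = (e_A)^2 * rho(e_A) with (e_A)^2 = +1 or -1, so the coefficient of e_A in the preimage is (e_A)^2 * tr(M rho(e_A))/4.
Nonzero projections over blades of grade <= 2: e_{12}: (e_{12})^2 = +1, tr(M rho(e_{12})) = 32, coefficient 8; e_{14}: (e_{14})^2 = +1, tr(M rho(e_{14})) = 8, coefficient 2. Every other blade of grade <= 2 projects to 0.
Answer: 8 e_{12} + 2 e_{14}


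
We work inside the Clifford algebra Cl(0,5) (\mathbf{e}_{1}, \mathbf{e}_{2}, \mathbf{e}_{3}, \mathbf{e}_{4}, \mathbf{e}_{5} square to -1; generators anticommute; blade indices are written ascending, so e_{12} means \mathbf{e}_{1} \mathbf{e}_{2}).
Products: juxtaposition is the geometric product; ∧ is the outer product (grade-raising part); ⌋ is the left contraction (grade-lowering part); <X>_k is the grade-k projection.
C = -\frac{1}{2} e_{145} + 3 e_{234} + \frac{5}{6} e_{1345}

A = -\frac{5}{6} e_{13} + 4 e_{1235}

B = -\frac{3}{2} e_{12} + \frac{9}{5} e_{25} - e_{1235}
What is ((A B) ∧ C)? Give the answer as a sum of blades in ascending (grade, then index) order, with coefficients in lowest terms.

step 1: -4 + \frac{36}{5} e_{13} - \frac{5}{4} e_{23} + \frac{5}{6} e_{25} + 6 e_{35} + \frac{3}{2} e_{1235}
step 2: 2 e_{145} - 12 e_{234} - \frac{10}{3} e_{1345} + \frac{5}{8} e_{12345}
Answer: 2 e_{145} - 12 e_{234} - \frac{10}{3} e_{1345} + \frac{5}{8} e_{12345}


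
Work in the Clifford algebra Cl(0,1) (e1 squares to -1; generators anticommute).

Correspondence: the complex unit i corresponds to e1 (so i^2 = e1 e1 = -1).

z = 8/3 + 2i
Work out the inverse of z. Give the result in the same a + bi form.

In blades: z = 8/3 + 2*e1.
With qbar = 8/3 - 2*e1 (scalar fixed, mapped units negated), z qbar = 100/9 (the sum of squared coefficients), so z^-1 = qbar / (100/9) = 6/25 - 9/50*e1; translating back:
Answer: 6/25 - 9/50*i


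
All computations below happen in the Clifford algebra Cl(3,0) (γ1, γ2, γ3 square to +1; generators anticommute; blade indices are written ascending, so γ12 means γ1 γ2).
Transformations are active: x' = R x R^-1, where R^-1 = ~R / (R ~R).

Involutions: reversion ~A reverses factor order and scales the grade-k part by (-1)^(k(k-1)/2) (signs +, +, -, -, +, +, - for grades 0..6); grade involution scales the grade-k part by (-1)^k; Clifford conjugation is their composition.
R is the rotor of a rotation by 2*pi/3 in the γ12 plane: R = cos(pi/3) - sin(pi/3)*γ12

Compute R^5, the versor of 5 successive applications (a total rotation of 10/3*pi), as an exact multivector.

The rotor phase is half the rotation angle and phases add under composition, so 5 steps in the γ12 plane accumulate phase 5*(pi/3) = 5*pi/3: R^5 = cos(5*pi/3) - sin(5*pi/3)*γ12.
cos(5*pi/3) = 1/2 and sin(5*pi/3) = -sqrt(3)/2, so R^5 = 1/2 + sqrt(3)/2*γ12. The net rotation is 4/3*pi (after discarding 1 full turn, each of which contributes a factor -1 to the rotor); the rotor keeps the half-angle phase exactly.
Answer: 1/2 + sqrt(3)/2*γ12


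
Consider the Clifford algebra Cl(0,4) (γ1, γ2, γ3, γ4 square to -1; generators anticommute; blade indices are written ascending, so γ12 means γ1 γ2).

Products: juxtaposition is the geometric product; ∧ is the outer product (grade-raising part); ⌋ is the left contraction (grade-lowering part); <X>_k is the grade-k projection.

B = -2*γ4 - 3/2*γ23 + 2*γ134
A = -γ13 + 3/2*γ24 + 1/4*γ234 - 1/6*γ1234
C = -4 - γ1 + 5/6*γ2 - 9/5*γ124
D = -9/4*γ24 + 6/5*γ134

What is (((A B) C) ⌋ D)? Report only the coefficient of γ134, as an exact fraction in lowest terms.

step 1: 10/3*γ2 + 19/8*γ4 + 2*γ12 - 1/4*γ14 + 1/2*γ23 + 9/4*γ34 + 8/3*γ123 + 2*γ134
step 2: -25/9 - 5/3*γ1 - 893/60*γ2 + 5/12*γ3 - 113/20*γ4 - 47/120*γ12 + 20/9*γ13 - 21/8*γ14 - 44/15*γ23 - 95/48*γ24 - 11/5*γ34 - 427/60*γ123 + 5/24*γ124 - 223/20*γ134 + 15/8*γ234 + 5/3*γ1234
step 3: -28533/1600 + 66/25*γ1 + 1017/80*γ2 - 63/20*γ3 - 8677/240*γ4 + 339/50*γ13 + 1/2*γ14 + 25/4*γ24 + 2*γ34 - 10/3*γ134
Answer: -10/3


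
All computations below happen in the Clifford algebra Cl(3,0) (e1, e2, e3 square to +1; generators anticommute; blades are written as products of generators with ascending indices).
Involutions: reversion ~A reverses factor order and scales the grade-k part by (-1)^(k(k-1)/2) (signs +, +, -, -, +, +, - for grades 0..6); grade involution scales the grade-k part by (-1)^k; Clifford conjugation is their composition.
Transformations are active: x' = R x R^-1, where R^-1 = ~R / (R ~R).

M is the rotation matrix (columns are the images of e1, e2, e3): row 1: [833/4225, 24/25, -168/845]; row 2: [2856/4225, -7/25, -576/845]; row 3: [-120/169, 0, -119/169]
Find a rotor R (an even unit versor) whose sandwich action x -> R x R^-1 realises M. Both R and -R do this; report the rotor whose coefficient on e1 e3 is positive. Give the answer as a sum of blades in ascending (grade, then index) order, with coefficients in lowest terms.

Method: write R = a + b12*e1 e2 + b13*e1 e3 + b23*e2 e3 with a^2 + b12^2 + b13^2 + b23^2 = 1 (so R^-1 = ~R). Expanding the columns R e_j ~R gives tr M = 4a^2 - 1 and, from the antisymmetric part, M21 - M12 = -4a*b12, M13 - M31 = 4a*b13, M32 - M23 = -4a*b23.
Here tr M = -133/169, so a^2 = (1 + tr M)/4 = 9/169 and a = ±3/13. Taking a = 3/13: M21 - M12 = -48/169, M13 - M31 = 432/845, M32 - M23 = 576/845, giving b12 = 4/13, b13 = 36/65, b23 = -48/65, i.e. R = 3/13 + 4/13*e1 e2 + 36/65*e1 e3 - 48/65*e2 e3.
Its e1 e3 coefficient is already positive.
Answer: 3/13 + 4/13*e1 e2 + 36/65*e1 e3 - 48/65*e2 e3. Uniqueness: Spin(3) -> SO(3) maps R and -R to the same rotation of trace -133/169; fixing the sign of the e1 e3 coefficient removes the ambiguity.
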